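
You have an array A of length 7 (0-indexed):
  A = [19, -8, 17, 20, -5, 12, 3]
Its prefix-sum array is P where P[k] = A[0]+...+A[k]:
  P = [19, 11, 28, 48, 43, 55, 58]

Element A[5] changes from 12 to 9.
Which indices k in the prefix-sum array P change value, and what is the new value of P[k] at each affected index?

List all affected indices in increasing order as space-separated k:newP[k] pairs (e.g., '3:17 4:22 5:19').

Answer: 5:52 6:55

Derivation:
P[k] = A[0] + ... + A[k]
P[k] includes A[5] iff k >= 5
Affected indices: 5, 6, ..., 6; delta = -3
  P[5]: 55 + -3 = 52
  P[6]: 58 + -3 = 55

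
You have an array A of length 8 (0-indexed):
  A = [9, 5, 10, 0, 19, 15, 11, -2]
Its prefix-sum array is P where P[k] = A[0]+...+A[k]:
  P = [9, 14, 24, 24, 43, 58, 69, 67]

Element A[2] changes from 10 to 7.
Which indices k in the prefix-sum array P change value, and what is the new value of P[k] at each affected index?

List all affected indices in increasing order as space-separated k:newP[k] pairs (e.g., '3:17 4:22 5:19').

P[k] = A[0] + ... + A[k]
P[k] includes A[2] iff k >= 2
Affected indices: 2, 3, ..., 7; delta = -3
  P[2]: 24 + -3 = 21
  P[3]: 24 + -3 = 21
  P[4]: 43 + -3 = 40
  P[5]: 58 + -3 = 55
  P[6]: 69 + -3 = 66
  P[7]: 67 + -3 = 64

Answer: 2:21 3:21 4:40 5:55 6:66 7:64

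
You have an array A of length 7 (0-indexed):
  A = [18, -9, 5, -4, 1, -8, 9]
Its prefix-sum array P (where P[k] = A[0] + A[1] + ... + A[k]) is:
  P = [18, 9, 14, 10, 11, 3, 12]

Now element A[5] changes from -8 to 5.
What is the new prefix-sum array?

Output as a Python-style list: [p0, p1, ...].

Answer: [18, 9, 14, 10, 11, 16, 25]

Derivation:
Change: A[5] -8 -> 5, delta = 13
P[k] for k < 5: unchanged (A[5] not included)
P[k] for k >= 5: shift by delta = 13
  P[0] = 18 + 0 = 18
  P[1] = 9 + 0 = 9
  P[2] = 14 + 0 = 14
  P[3] = 10 + 0 = 10
  P[4] = 11 + 0 = 11
  P[5] = 3 + 13 = 16
  P[6] = 12 + 13 = 25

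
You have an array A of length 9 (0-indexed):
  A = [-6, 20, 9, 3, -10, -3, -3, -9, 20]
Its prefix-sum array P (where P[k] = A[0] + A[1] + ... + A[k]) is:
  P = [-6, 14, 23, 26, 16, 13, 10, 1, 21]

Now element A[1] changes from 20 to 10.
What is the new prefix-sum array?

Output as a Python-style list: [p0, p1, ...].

Change: A[1] 20 -> 10, delta = -10
P[k] for k < 1: unchanged (A[1] not included)
P[k] for k >= 1: shift by delta = -10
  P[0] = -6 + 0 = -6
  P[1] = 14 + -10 = 4
  P[2] = 23 + -10 = 13
  P[3] = 26 + -10 = 16
  P[4] = 16 + -10 = 6
  P[5] = 13 + -10 = 3
  P[6] = 10 + -10 = 0
  P[7] = 1 + -10 = -9
  P[8] = 21 + -10 = 11

Answer: [-6, 4, 13, 16, 6, 3, 0, -9, 11]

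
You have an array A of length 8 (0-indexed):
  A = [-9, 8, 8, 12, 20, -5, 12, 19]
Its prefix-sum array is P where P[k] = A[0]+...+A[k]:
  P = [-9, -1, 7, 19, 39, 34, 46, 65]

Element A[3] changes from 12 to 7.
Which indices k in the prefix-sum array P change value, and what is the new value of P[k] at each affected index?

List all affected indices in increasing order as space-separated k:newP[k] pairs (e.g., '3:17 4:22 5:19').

P[k] = A[0] + ... + A[k]
P[k] includes A[3] iff k >= 3
Affected indices: 3, 4, ..., 7; delta = -5
  P[3]: 19 + -5 = 14
  P[4]: 39 + -5 = 34
  P[5]: 34 + -5 = 29
  P[6]: 46 + -5 = 41
  P[7]: 65 + -5 = 60

Answer: 3:14 4:34 5:29 6:41 7:60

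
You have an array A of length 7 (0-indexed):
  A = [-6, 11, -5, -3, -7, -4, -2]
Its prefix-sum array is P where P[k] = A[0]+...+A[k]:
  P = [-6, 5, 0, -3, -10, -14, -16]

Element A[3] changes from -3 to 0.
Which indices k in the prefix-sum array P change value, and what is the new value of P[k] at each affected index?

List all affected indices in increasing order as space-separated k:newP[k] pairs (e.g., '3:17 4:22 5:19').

Answer: 3:0 4:-7 5:-11 6:-13

Derivation:
P[k] = A[0] + ... + A[k]
P[k] includes A[3] iff k >= 3
Affected indices: 3, 4, ..., 6; delta = 3
  P[3]: -3 + 3 = 0
  P[4]: -10 + 3 = -7
  P[5]: -14 + 3 = -11
  P[6]: -16 + 3 = -13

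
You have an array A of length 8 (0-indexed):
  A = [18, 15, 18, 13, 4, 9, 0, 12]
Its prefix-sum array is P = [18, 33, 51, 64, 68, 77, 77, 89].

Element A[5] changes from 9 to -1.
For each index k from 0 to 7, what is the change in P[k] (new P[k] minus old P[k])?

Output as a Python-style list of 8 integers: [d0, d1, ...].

Element change: A[5] 9 -> -1, delta = -10
For k < 5: P[k] unchanged, delta_P[k] = 0
For k >= 5: P[k] shifts by exactly -10
Delta array: [0, 0, 0, 0, 0, -10, -10, -10]

Answer: [0, 0, 0, 0, 0, -10, -10, -10]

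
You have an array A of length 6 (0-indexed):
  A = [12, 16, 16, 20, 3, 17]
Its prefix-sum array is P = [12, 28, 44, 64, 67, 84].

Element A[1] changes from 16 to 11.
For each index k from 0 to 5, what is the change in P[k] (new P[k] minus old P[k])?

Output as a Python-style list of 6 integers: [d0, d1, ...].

Element change: A[1] 16 -> 11, delta = -5
For k < 1: P[k] unchanged, delta_P[k] = 0
For k >= 1: P[k] shifts by exactly -5
Delta array: [0, -5, -5, -5, -5, -5]

Answer: [0, -5, -5, -5, -5, -5]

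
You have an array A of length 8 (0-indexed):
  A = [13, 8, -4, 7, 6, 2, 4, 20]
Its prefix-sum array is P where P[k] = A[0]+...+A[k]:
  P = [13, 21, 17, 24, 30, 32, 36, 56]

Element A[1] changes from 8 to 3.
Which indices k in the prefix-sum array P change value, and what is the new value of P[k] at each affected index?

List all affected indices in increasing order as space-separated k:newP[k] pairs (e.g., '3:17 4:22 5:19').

Answer: 1:16 2:12 3:19 4:25 5:27 6:31 7:51

Derivation:
P[k] = A[0] + ... + A[k]
P[k] includes A[1] iff k >= 1
Affected indices: 1, 2, ..., 7; delta = -5
  P[1]: 21 + -5 = 16
  P[2]: 17 + -5 = 12
  P[3]: 24 + -5 = 19
  P[4]: 30 + -5 = 25
  P[5]: 32 + -5 = 27
  P[6]: 36 + -5 = 31
  P[7]: 56 + -5 = 51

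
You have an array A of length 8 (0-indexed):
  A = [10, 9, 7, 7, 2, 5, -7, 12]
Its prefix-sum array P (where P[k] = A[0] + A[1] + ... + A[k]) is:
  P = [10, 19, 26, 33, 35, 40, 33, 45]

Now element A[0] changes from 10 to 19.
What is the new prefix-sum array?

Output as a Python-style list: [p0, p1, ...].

Answer: [19, 28, 35, 42, 44, 49, 42, 54]

Derivation:
Change: A[0] 10 -> 19, delta = 9
P[k] for k < 0: unchanged (A[0] not included)
P[k] for k >= 0: shift by delta = 9
  P[0] = 10 + 9 = 19
  P[1] = 19 + 9 = 28
  P[2] = 26 + 9 = 35
  P[3] = 33 + 9 = 42
  P[4] = 35 + 9 = 44
  P[5] = 40 + 9 = 49
  P[6] = 33 + 9 = 42
  P[7] = 45 + 9 = 54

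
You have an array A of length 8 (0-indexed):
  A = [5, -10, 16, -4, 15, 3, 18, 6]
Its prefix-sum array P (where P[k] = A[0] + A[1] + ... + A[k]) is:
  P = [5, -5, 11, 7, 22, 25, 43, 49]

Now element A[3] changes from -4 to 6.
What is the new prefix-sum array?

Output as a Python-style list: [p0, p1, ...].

Answer: [5, -5, 11, 17, 32, 35, 53, 59]

Derivation:
Change: A[3] -4 -> 6, delta = 10
P[k] for k < 3: unchanged (A[3] not included)
P[k] for k >= 3: shift by delta = 10
  P[0] = 5 + 0 = 5
  P[1] = -5 + 0 = -5
  P[2] = 11 + 0 = 11
  P[3] = 7 + 10 = 17
  P[4] = 22 + 10 = 32
  P[5] = 25 + 10 = 35
  P[6] = 43 + 10 = 53
  P[7] = 49 + 10 = 59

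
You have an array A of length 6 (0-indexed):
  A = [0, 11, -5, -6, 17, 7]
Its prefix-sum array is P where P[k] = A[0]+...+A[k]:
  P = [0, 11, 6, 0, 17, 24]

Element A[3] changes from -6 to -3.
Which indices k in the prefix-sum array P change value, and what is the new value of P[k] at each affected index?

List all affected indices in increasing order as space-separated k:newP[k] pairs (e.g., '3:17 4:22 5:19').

P[k] = A[0] + ... + A[k]
P[k] includes A[3] iff k >= 3
Affected indices: 3, 4, ..., 5; delta = 3
  P[3]: 0 + 3 = 3
  P[4]: 17 + 3 = 20
  P[5]: 24 + 3 = 27

Answer: 3:3 4:20 5:27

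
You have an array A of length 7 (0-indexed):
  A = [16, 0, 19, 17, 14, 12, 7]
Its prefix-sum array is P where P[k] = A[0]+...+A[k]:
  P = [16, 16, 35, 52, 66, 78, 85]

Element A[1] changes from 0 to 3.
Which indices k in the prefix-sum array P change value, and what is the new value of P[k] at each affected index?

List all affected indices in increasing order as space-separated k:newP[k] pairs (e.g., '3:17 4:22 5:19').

Answer: 1:19 2:38 3:55 4:69 5:81 6:88

Derivation:
P[k] = A[0] + ... + A[k]
P[k] includes A[1] iff k >= 1
Affected indices: 1, 2, ..., 6; delta = 3
  P[1]: 16 + 3 = 19
  P[2]: 35 + 3 = 38
  P[3]: 52 + 3 = 55
  P[4]: 66 + 3 = 69
  P[5]: 78 + 3 = 81
  P[6]: 85 + 3 = 88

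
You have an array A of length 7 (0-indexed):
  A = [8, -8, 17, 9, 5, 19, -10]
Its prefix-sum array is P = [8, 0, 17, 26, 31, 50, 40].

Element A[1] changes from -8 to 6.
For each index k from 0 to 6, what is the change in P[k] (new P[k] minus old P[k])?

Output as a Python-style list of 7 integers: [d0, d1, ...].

Element change: A[1] -8 -> 6, delta = 14
For k < 1: P[k] unchanged, delta_P[k] = 0
For k >= 1: P[k] shifts by exactly 14
Delta array: [0, 14, 14, 14, 14, 14, 14]

Answer: [0, 14, 14, 14, 14, 14, 14]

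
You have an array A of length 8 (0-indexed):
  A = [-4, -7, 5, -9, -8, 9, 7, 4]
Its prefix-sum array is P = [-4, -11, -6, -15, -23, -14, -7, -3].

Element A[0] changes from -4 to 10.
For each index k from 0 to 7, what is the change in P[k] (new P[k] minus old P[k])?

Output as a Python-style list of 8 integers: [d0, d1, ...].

Answer: [14, 14, 14, 14, 14, 14, 14, 14]

Derivation:
Element change: A[0] -4 -> 10, delta = 14
For k < 0: P[k] unchanged, delta_P[k] = 0
For k >= 0: P[k] shifts by exactly 14
Delta array: [14, 14, 14, 14, 14, 14, 14, 14]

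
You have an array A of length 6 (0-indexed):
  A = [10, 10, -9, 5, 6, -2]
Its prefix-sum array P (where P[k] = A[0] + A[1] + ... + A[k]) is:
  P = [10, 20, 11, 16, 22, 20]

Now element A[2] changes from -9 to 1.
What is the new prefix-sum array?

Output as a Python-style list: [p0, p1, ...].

Change: A[2] -9 -> 1, delta = 10
P[k] for k < 2: unchanged (A[2] not included)
P[k] for k >= 2: shift by delta = 10
  P[0] = 10 + 0 = 10
  P[1] = 20 + 0 = 20
  P[2] = 11 + 10 = 21
  P[3] = 16 + 10 = 26
  P[4] = 22 + 10 = 32
  P[5] = 20 + 10 = 30

Answer: [10, 20, 21, 26, 32, 30]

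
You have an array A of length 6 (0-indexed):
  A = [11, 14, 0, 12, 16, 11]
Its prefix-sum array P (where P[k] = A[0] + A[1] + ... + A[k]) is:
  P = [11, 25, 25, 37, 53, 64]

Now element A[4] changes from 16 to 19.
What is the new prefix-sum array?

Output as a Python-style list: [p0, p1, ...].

Answer: [11, 25, 25, 37, 56, 67]

Derivation:
Change: A[4] 16 -> 19, delta = 3
P[k] for k < 4: unchanged (A[4] not included)
P[k] for k >= 4: shift by delta = 3
  P[0] = 11 + 0 = 11
  P[1] = 25 + 0 = 25
  P[2] = 25 + 0 = 25
  P[3] = 37 + 0 = 37
  P[4] = 53 + 3 = 56
  P[5] = 64 + 3 = 67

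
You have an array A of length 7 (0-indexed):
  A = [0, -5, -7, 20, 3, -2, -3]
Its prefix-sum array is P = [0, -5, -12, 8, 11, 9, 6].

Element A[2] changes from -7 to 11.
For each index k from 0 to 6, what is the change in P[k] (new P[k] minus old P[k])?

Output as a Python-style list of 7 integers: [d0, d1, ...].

Element change: A[2] -7 -> 11, delta = 18
For k < 2: P[k] unchanged, delta_P[k] = 0
For k >= 2: P[k] shifts by exactly 18
Delta array: [0, 0, 18, 18, 18, 18, 18]

Answer: [0, 0, 18, 18, 18, 18, 18]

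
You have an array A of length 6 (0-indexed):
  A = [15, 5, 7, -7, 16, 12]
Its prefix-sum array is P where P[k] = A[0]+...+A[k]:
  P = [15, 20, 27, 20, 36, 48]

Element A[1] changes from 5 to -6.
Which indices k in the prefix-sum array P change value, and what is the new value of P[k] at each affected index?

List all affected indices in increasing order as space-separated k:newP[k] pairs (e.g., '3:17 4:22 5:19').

Answer: 1:9 2:16 3:9 4:25 5:37

Derivation:
P[k] = A[0] + ... + A[k]
P[k] includes A[1] iff k >= 1
Affected indices: 1, 2, ..., 5; delta = -11
  P[1]: 20 + -11 = 9
  P[2]: 27 + -11 = 16
  P[3]: 20 + -11 = 9
  P[4]: 36 + -11 = 25
  P[5]: 48 + -11 = 37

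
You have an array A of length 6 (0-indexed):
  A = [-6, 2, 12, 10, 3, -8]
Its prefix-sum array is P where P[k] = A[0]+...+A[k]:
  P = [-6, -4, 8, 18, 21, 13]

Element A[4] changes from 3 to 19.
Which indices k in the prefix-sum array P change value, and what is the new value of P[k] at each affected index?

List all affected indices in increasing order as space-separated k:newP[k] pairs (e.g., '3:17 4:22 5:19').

Answer: 4:37 5:29

Derivation:
P[k] = A[0] + ... + A[k]
P[k] includes A[4] iff k >= 4
Affected indices: 4, 5, ..., 5; delta = 16
  P[4]: 21 + 16 = 37
  P[5]: 13 + 16 = 29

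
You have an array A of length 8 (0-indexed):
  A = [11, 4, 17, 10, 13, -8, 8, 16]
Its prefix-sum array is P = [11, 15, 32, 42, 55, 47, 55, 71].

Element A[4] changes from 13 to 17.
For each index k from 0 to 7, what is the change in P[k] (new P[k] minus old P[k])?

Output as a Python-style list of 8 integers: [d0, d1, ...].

Answer: [0, 0, 0, 0, 4, 4, 4, 4]

Derivation:
Element change: A[4] 13 -> 17, delta = 4
For k < 4: P[k] unchanged, delta_P[k] = 0
For k >= 4: P[k] shifts by exactly 4
Delta array: [0, 0, 0, 0, 4, 4, 4, 4]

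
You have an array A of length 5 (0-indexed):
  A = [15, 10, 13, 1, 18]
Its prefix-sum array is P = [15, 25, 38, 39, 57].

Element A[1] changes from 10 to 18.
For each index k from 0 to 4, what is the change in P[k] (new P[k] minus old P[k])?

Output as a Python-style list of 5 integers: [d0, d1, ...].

Answer: [0, 8, 8, 8, 8]

Derivation:
Element change: A[1] 10 -> 18, delta = 8
For k < 1: P[k] unchanged, delta_P[k] = 0
For k >= 1: P[k] shifts by exactly 8
Delta array: [0, 8, 8, 8, 8]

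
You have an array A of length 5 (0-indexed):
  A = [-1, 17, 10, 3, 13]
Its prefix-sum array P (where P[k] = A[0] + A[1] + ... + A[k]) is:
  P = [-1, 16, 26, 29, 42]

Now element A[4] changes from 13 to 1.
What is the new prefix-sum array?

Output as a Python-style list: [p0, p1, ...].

Change: A[4] 13 -> 1, delta = -12
P[k] for k < 4: unchanged (A[4] not included)
P[k] for k >= 4: shift by delta = -12
  P[0] = -1 + 0 = -1
  P[1] = 16 + 0 = 16
  P[2] = 26 + 0 = 26
  P[3] = 29 + 0 = 29
  P[4] = 42 + -12 = 30

Answer: [-1, 16, 26, 29, 30]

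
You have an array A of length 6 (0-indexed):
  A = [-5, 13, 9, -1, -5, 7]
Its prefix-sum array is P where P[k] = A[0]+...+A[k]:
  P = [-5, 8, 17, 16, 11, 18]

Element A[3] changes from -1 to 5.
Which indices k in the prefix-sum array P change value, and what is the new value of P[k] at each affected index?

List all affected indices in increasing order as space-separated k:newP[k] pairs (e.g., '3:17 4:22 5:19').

Answer: 3:22 4:17 5:24

Derivation:
P[k] = A[0] + ... + A[k]
P[k] includes A[3] iff k >= 3
Affected indices: 3, 4, ..., 5; delta = 6
  P[3]: 16 + 6 = 22
  P[4]: 11 + 6 = 17
  P[5]: 18 + 6 = 24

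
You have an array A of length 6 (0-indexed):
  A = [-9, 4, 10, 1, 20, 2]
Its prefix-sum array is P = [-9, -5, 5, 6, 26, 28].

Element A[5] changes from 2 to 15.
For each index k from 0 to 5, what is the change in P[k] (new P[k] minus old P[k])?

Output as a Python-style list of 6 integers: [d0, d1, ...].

Answer: [0, 0, 0, 0, 0, 13]

Derivation:
Element change: A[5] 2 -> 15, delta = 13
For k < 5: P[k] unchanged, delta_P[k] = 0
For k >= 5: P[k] shifts by exactly 13
Delta array: [0, 0, 0, 0, 0, 13]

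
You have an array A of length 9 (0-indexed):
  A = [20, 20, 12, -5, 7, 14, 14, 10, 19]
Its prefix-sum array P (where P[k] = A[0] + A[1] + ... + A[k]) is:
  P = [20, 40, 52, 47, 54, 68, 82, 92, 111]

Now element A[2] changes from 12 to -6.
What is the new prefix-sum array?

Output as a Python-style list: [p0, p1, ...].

Answer: [20, 40, 34, 29, 36, 50, 64, 74, 93]

Derivation:
Change: A[2] 12 -> -6, delta = -18
P[k] for k < 2: unchanged (A[2] not included)
P[k] for k >= 2: shift by delta = -18
  P[0] = 20 + 0 = 20
  P[1] = 40 + 0 = 40
  P[2] = 52 + -18 = 34
  P[3] = 47 + -18 = 29
  P[4] = 54 + -18 = 36
  P[5] = 68 + -18 = 50
  P[6] = 82 + -18 = 64
  P[7] = 92 + -18 = 74
  P[8] = 111 + -18 = 93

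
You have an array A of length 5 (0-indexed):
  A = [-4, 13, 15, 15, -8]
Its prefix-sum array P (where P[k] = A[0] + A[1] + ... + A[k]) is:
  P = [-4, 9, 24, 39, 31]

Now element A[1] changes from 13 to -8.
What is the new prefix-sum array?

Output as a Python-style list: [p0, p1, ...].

Change: A[1] 13 -> -8, delta = -21
P[k] for k < 1: unchanged (A[1] not included)
P[k] for k >= 1: shift by delta = -21
  P[0] = -4 + 0 = -4
  P[1] = 9 + -21 = -12
  P[2] = 24 + -21 = 3
  P[3] = 39 + -21 = 18
  P[4] = 31 + -21 = 10

Answer: [-4, -12, 3, 18, 10]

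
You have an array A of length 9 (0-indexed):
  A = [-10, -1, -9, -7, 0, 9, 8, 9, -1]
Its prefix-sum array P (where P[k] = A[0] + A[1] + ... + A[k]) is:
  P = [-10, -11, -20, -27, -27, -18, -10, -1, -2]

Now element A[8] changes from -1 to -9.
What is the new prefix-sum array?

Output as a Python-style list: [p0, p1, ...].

Change: A[8] -1 -> -9, delta = -8
P[k] for k < 8: unchanged (A[8] not included)
P[k] for k >= 8: shift by delta = -8
  P[0] = -10 + 0 = -10
  P[1] = -11 + 0 = -11
  P[2] = -20 + 0 = -20
  P[3] = -27 + 0 = -27
  P[4] = -27 + 0 = -27
  P[5] = -18 + 0 = -18
  P[6] = -10 + 0 = -10
  P[7] = -1 + 0 = -1
  P[8] = -2 + -8 = -10

Answer: [-10, -11, -20, -27, -27, -18, -10, -1, -10]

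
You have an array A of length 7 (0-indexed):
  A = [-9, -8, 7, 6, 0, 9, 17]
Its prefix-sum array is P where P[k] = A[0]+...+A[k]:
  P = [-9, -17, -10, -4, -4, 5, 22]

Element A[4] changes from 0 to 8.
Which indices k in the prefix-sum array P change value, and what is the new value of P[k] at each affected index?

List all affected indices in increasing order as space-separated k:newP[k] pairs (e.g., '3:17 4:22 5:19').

P[k] = A[0] + ... + A[k]
P[k] includes A[4] iff k >= 4
Affected indices: 4, 5, ..., 6; delta = 8
  P[4]: -4 + 8 = 4
  P[5]: 5 + 8 = 13
  P[6]: 22 + 8 = 30

Answer: 4:4 5:13 6:30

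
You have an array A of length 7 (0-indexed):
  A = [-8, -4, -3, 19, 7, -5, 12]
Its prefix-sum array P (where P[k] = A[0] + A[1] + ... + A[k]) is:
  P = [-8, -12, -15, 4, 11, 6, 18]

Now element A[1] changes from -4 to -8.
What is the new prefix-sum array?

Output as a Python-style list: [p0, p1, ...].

Answer: [-8, -16, -19, 0, 7, 2, 14]

Derivation:
Change: A[1] -4 -> -8, delta = -4
P[k] for k < 1: unchanged (A[1] not included)
P[k] for k >= 1: shift by delta = -4
  P[0] = -8 + 0 = -8
  P[1] = -12 + -4 = -16
  P[2] = -15 + -4 = -19
  P[3] = 4 + -4 = 0
  P[4] = 11 + -4 = 7
  P[5] = 6 + -4 = 2
  P[6] = 18 + -4 = 14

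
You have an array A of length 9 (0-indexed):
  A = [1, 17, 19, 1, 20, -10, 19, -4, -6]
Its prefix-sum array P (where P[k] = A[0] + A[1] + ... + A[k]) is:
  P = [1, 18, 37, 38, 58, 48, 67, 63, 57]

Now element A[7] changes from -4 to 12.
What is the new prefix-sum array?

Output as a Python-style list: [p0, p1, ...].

Change: A[7] -4 -> 12, delta = 16
P[k] for k < 7: unchanged (A[7] not included)
P[k] for k >= 7: shift by delta = 16
  P[0] = 1 + 0 = 1
  P[1] = 18 + 0 = 18
  P[2] = 37 + 0 = 37
  P[3] = 38 + 0 = 38
  P[4] = 58 + 0 = 58
  P[5] = 48 + 0 = 48
  P[6] = 67 + 0 = 67
  P[7] = 63 + 16 = 79
  P[8] = 57 + 16 = 73

Answer: [1, 18, 37, 38, 58, 48, 67, 79, 73]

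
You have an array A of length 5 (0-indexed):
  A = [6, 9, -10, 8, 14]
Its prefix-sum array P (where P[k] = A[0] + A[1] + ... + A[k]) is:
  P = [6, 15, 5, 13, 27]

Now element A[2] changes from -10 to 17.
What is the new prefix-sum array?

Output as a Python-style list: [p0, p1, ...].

Answer: [6, 15, 32, 40, 54]

Derivation:
Change: A[2] -10 -> 17, delta = 27
P[k] for k < 2: unchanged (A[2] not included)
P[k] for k >= 2: shift by delta = 27
  P[0] = 6 + 0 = 6
  P[1] = 15 + 0 = 15
  P[2] = 5 + 27 = 32
  P[3] = 13 + 27 = 40
  P[4] = 27 + 27 = 54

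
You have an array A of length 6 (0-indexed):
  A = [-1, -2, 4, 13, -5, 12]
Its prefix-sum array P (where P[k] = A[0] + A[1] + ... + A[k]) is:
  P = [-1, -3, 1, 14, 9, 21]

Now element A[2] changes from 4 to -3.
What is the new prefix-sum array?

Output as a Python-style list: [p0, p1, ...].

Change: A[2] 4 -> -3, delta = -7
P[k] for k < 2: unchanged (A[2] not included)
P[k] for k >= 2: shift by delta = -7
  P[0] = -1 + 0 = -1
  P[1] = -3 + 0 = -3
  P[2] = 1 + -7 = -6
  P[3] = 14 + -7 = 7
  P[4] = 9 + -7 = 2
  P[5] = 21 + -7 = 14

Answer: [-1, -3, -6, 7, 2, 14]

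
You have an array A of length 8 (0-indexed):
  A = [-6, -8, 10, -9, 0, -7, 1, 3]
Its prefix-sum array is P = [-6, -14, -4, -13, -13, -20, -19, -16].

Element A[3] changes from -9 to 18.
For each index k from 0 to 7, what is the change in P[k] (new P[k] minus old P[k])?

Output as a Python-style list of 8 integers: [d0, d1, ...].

Answer: [0, 0, 0, 27, 27, 27, 27, 27]

Derivation:
Element change: A[3] -9 -> 18, delta = 27
For k < 3: P[k] unchanged, delta_P[k] = 0
For k >= 3: P[k] shifts by exactly 27
Delta array: [0, 0, 0, 27, 27, 27, 27, 27]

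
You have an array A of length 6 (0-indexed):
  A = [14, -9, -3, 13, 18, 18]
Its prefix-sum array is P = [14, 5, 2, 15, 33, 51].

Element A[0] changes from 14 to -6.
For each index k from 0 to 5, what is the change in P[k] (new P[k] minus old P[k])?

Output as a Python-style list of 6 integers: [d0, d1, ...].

Element change: A[0] 14 -> -6, delta = -20
For k < 0: P[k] unchanged, delta_P[k] = 0
For k >= 0: P[k] shifts by exactly -20
Delta array: [-20, -20, -20, -20, -20, -20]

Answer: [-20, -20, -20, -20, -20, -20]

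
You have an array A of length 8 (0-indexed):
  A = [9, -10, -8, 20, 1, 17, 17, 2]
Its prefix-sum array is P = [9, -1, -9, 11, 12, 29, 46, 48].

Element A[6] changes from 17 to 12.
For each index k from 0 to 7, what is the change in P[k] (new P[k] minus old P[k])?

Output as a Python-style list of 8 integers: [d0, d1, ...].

Answer: [0, 0, 0, 0, 0, 0, -5, -5]

Derivation:
Element change: A[6] 17 -> 12, delta = -5
For k < 6: P[k] unchanged, delta_P[k] = 0
For k >= 6: P[k] shifts by exactly -5
Delta array: [0, 0, 0, 0, 0, 0, -5, -5]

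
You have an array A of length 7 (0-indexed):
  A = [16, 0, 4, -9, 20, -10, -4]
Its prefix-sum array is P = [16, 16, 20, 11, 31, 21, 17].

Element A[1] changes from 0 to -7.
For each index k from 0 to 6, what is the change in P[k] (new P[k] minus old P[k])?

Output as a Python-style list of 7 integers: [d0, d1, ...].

Element change: A[1] 0 -> -7, delta = -7
For k < 1: P[k] unchanged, delta_P[k] = 0
For k >= 1: P[k] shifts by exactly -7
Delta array: [0, -7, -7, -7, -7, -7, -7]

Answer: [0, -7, -7, -7, -7, -7, -7]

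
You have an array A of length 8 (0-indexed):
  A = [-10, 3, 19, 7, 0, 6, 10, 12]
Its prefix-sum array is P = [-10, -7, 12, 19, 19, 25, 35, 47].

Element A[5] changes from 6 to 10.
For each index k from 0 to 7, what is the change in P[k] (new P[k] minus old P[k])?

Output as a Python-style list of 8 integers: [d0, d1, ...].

Element change: A[5] 6 -> 10, delta = 4
For k < 5: P[k] unchanged, delta_P[k] = 0
For k >= 5: P[k] shifts by exactly 4
Delta array: [0, 0, 0, 0, 0, 4, 4, 4]

Answer: [0, 0, 0, 0, 0, 4, 4, 4]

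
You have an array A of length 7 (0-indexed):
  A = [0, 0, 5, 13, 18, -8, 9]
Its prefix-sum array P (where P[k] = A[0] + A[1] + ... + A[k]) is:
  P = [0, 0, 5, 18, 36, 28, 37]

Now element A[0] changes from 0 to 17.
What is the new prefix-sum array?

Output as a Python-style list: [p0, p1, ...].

Change: A[0] 0 -> 17, delta = 17
P[k] for k < 0: unchanged (A[0] not included)
P[k] for k >= 0: shift by delta = 17
  P[0] = 0 + 17 = 17
  P[1] = 0 + 17 = 17
  P[2] = 5 + 17 = 22
  P[3] = 18 + 17 = 35
  P[4] = 36 + 17 = 53
  P[5] = 28 + 17 = 45
  P[6] = 37 + 17 = 54

Answer: [17, 17, 22, 35, 53, 45, 54]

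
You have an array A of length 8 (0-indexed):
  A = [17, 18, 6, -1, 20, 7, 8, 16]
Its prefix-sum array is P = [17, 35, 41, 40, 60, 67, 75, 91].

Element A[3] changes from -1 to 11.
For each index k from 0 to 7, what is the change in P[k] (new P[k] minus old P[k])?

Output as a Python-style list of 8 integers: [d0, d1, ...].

Answer: [0, 0, 0, 12, 12, 12, 12, 12]

Derivation:
Element change: A[3] -1 -> 11, delta = 12
For k < 3: P[k] unchanged, delta_P[k] = 0
For k >= 3: P[k] shifts by exactly 12
Delta array: [0, 0, 0, 12, 12, 12, 12, 12]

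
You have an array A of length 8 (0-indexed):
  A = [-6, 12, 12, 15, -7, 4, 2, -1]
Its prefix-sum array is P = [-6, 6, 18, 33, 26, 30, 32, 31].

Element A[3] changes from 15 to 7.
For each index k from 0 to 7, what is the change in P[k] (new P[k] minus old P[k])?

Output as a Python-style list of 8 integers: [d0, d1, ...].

Element change: A[3] 15 -> 7, delta = -8
For k < 3: P[k] unchanged, delta_P[k] = 0
For k >= 3: P[k] shifts by exactly -8
Delta array: [0, 0, 0, -8, -8, -8, -8, -8]

Answer: [0, 0, 0, -8, -8, -8, -8, -8]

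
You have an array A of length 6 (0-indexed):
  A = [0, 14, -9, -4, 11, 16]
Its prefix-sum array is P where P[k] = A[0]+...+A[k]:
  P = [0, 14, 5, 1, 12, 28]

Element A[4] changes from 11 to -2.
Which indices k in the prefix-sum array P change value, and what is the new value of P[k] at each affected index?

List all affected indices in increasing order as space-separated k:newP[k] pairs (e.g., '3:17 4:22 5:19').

P[k] = A[0] + ... + A[k]
P[k] includes A[4] iff k >= 4
Affected indices: 4, 5, ..., 5; delta = -13
  P[4]: 12 + -13 = -1
  P[5]: 28 + -13 = 15

Answer: 4:-1 5:15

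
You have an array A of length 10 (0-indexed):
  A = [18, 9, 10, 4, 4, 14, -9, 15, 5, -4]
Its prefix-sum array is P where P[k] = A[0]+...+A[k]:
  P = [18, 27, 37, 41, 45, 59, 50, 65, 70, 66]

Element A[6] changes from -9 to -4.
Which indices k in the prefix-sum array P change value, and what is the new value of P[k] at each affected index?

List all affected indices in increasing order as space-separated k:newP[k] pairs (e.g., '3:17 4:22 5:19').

Answer: 6:55 7:70 8:75 9:71

Derivation:
P[k] = A[0] + ... + A[k]
P[k] includes A[6] iff k >= 6
Affected indices: 6, 7, ..., 9; delta = 5
  P[6]: 50 + 5 = 55
  P[7]: 65 + 5 = 70
  P[8]: 70 + 5 = 75
  P[9]: 66 + 5 = 71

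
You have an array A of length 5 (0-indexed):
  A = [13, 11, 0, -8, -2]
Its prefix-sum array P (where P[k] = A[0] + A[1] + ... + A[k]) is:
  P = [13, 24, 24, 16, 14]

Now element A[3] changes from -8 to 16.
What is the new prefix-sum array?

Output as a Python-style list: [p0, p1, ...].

Answer: [13, 24, 24, 40, 38]

Derivation:
Change: A[3] -8 -> 16, delta = 24
P[k] for k < 3: unchanged (A[3] not included)
P[k] for k >= 3: shift by delta = 24
  P[0] = 13 + 0 = 13
  P[1] = 24 + 0 = 24
  P[2] = 24 + 0 = 24
  P[3] = 16 + 24 = 40
  P[4] = 14 + 24 = 38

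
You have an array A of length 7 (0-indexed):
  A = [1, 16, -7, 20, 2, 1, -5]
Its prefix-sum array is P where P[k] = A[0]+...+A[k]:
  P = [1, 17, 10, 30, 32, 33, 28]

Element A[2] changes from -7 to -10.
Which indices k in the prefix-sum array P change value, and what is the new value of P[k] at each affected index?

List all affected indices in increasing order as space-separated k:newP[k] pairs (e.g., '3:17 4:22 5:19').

Answer: 2:7 3:27 4:29 5:30 6:25

Derivation:
P[k] = A[0] + ... + A[k]
P[k] includes A[2] iff k >= 2
Affected indices: 2, 3, ..., 6; delta = -3
  P[2]: 10 + -3 = 7
  P[3]: 30 + -3 = 27
  P[4]: 32 + -3 = 29
  P[5]: 33 + -3 = 30
  P[6]: 28 + -3 = 25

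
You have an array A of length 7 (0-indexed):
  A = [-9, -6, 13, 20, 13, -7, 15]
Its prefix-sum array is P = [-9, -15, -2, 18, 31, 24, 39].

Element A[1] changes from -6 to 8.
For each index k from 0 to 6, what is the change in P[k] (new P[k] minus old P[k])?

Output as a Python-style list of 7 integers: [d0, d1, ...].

Answer: [0, 14, 14, 14, 14, 14, 14]

Derivation:
Element change: A[1] -6 -> 8, delta = 14
For k < 1: P[k] unchanged, delta_P[k] = 0
For k >= 1: P[k] shifts by exactly 14
Delta array: [0, 14, 14, 14, 14, 14, 14]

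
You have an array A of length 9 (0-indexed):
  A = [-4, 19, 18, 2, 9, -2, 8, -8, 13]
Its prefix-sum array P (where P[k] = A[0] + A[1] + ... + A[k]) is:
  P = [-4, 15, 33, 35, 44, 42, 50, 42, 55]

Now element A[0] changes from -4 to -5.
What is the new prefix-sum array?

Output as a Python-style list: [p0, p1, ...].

Change: A[0] -4 -> -5, delta = -1
P[k] for k < 0: unchanged (A[0] not included)
P[k] for k >= 0: shift by delta = -1
  P[0] = -4 + -1 = -5
  P[1] = 15 + -1 = 14
  P[2] = 33 + -1 = 32
  P[3] = 35 + -1 = 34
  P[4] = 44 + -1 = 43
  P[5] = 42 + -1 = 41
  P[6] = 50 + -1 = 49
  P[7] = 42 + -1 = 41
  P[8] = 55 + -1 = 54

Answer: [-5, 14, 32, 34, 43, 41, 49, 41, 54]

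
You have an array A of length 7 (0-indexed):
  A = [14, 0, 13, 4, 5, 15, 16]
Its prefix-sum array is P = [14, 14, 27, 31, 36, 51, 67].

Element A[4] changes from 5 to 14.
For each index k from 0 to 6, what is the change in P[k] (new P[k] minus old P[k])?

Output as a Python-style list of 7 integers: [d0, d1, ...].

Answer: [0, 0, 0, 0, 9, 9, 9]

Derivation:
Element change: A[4] 5 -> 14, delta = 9
For k < 4: P[k] unchanged, delta_P[k] = 0
For k >= 4: P[k] shifts by exactly 9
Delta array: [0, 0, 0, 0, 9, 9, 9]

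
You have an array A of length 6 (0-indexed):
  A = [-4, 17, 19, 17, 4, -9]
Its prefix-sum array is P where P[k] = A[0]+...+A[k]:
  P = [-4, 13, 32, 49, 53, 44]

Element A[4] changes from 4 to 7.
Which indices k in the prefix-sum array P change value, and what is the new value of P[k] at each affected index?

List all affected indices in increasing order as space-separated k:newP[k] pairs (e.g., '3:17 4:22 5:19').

P[k] = A[0] + ... + A[k]
P[k] includes A[4] iff k >= 4
Affected indices: 4, 5, ..., 5; delta = 3
  P[4]: 53 + 3 = 56
  P[5]: 44 + 3 = 47

Answer: 4:56 5:47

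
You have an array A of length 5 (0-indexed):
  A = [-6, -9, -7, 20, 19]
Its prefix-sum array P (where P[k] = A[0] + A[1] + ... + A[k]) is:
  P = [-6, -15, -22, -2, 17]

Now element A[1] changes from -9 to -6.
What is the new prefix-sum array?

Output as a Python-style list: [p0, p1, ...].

Change: A[1] -9 -> -6, delta = 3
P[k] for k < 1: unchanged (A[1] not included)
P[k] for k >= 1: shift by delta = 3
  P[0] = -6 + 0 = -6
  P[1] = -15 + 3 = -12
  P[2] = -22 + 3 = -19
  P[3] = -2 + 3 = 1
  P[4] = 17 + 3 = 20

Answer: [-6, -12, -19, 1, 20]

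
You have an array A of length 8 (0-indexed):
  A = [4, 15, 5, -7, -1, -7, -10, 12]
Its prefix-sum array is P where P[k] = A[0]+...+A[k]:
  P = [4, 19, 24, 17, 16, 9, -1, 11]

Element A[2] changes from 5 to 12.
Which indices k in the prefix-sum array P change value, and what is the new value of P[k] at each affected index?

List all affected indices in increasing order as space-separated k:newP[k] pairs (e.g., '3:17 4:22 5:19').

P[k] = A[0] + ... + A[k]
P[k] includes A[2] iff k >= 2
Affected indices: 2, 3, ..., 7; delta = 7
  P[2]: 24 + 7 = 31
  P[3]: 17 + 7 = 24
  P[4]: 16 + 7 = 23
  P[5]: 9 + 7 = 16
  P[6]: -1 + 7 = 6
  P[7]: 11 + 7 = 18

Answer: 2:31 3:24 4:23 5:16 6:6 7:18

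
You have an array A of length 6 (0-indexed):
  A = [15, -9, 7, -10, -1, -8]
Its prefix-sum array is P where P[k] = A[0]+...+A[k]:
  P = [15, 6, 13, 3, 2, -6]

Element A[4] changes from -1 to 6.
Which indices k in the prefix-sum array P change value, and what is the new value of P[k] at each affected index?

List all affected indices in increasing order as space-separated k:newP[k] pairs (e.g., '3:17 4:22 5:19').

Answer: 4:9 5:1

Derivation:
P[k] = A[0] + ... + A[k]
P[k] includes A[4] iff k >= 4
Affected indices: 4, 5, ..., 5; delta = 7
  P[4]: 2 + 7 = 9
  P[5]: -6 + 7 = 1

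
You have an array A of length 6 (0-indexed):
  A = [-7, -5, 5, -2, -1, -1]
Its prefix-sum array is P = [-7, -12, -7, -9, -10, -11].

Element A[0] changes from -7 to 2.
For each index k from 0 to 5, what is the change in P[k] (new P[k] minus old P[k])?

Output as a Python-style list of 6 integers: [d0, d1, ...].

Element change: A[0] -7 -> 2, delta = 9
For k < 0: P[k] unchanged, delta_P[k] = 0
For k >= 0: P[k] shifts by exactly 9
Delta array: [9, 9, 9, 9, 9, 9]

Answer: [9, 9, 9, 9, 9, 9]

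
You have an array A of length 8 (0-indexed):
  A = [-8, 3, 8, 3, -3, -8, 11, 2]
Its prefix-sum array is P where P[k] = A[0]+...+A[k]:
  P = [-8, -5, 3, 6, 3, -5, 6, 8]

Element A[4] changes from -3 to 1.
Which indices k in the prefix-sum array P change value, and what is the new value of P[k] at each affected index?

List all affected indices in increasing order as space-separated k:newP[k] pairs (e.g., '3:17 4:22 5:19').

Answer: 4:7 5:-1 6:10 7:12

Derivation:
P[k] = A[0] + ... + A[k]
P[k] includes A[4] iff k >= 4
Affected indices: 4, 5, ..., 7; delta = 4
  P[4]: 3 + 4 = 7
  P[5]: -5 + 4 = -1
  P[6]: 6 + 4 = 10
  P[7]: 8 + 4 = 12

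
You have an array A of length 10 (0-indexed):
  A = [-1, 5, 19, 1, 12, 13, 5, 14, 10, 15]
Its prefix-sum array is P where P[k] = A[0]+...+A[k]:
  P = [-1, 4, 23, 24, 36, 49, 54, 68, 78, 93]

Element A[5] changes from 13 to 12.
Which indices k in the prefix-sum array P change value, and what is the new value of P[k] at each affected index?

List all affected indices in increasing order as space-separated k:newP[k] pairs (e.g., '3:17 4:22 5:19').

Answer: 5:48 6:53 7:67 8:77 9:92

Derivation:
P[k] = A[0] + ... + A[k]
P[k] includes A[5] iff k >= 5
Affected indices: 5, 6, ..., 9; delta = -1
  P[5]: 49 + -1 = 48
  P[6]: 54 + -1 = 53
  P[7]: 68 + -1 = 67
  P[8]: 78 + -1 = 77
  P[9]: 93 + -1 = 92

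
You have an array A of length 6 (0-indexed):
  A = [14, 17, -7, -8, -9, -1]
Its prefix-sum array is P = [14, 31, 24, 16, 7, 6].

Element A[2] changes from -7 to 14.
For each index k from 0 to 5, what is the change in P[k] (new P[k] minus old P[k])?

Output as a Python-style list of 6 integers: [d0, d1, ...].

Answer: [0, 0, 21, 21, 21, 21]

Derivation:
Element change: A[2] -7 -> 14, delta = 21
For k < 2: P[k] unchanged, delta_P[k] = 0
For k >= 2: P[k] shifts by exactly 21
Delta array: [0, 0, 21, 21, 21, 21]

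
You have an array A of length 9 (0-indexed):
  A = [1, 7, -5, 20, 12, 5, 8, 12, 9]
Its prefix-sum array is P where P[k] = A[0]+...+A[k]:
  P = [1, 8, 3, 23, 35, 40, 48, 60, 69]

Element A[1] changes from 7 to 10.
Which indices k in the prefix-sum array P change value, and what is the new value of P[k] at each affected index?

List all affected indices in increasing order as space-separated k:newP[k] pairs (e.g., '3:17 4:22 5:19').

P[k] = A[0] + ... + A[k]
P[k] includes A[1] iff k >= 1
Affected indices: 1, 2, ..., 8; delta = 3
  P[1]: 8 + 3 = 11
  P[2]: 3 + 3 = 6
  P[3]: 23 + 3 = 26
  P[4]: 35 + 3 = 38
  P[5]: 40 + 3 = 43
  P[6]: 48 + 3 = 51
  P[7]: 60 + 3 = 63
  P[8]: 69 + 3 = 72

Answer: 1:11 2:6 3:26 4:38 5:43 6:51 7:63 8:72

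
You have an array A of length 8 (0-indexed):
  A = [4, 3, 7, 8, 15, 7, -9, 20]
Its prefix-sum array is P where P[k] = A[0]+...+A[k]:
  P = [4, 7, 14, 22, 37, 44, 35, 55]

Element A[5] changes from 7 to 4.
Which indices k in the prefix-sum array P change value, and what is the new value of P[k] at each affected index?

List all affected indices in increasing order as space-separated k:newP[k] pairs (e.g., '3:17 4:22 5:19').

P[k] = A[0] + ... + A[k]
P[k] includes A[5] iff k >= 5
Affected indices: 5, 6, ..., 7; delta = -3
  P[5]: 44 + -3 = 41
  P[6]: 35 + -3 = 32
  P[7]: 55 + -3 = 52

Answer: 5:41 6:32 7:52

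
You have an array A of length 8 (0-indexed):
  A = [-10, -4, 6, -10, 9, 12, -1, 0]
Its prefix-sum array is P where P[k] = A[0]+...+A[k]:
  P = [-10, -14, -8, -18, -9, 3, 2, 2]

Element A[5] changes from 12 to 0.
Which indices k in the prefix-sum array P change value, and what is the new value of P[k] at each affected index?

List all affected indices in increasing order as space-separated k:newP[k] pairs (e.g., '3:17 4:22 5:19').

P[k] = A[0] + ... + A[k]
P[k] includes A[5] iff k >= 5
Affected indices: 5, 6, ..., 7; delta = -12
  P[5]: 3 + -12 = -9
  P[6]: 2 + -12 = -10
  P[7]: 2 + -12 = -10

Answer: 5:-9 6:-10 7:-10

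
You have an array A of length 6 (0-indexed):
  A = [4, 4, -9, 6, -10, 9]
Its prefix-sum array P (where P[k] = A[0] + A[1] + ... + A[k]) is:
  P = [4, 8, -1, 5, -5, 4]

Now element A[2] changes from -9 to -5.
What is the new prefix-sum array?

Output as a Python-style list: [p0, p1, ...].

Answer: [4, 8, 3, 9, -1, 8]

Derivation:
Change: A[2] -9 -> -5, delta = 4
P[k] for k < 2: unchanged (A[2] not included)
P[k] for k >= 2: shift by delta = 4
  P[0] = 4 + 0 = 4
  P[1] = 8 + 0 = 8
  P[2] = -1 + 4 = 3
  P[3] = 5 + 4 = 9
  P[4] = -5 + 4 = -1
  P[5] = 4 + 4 = 8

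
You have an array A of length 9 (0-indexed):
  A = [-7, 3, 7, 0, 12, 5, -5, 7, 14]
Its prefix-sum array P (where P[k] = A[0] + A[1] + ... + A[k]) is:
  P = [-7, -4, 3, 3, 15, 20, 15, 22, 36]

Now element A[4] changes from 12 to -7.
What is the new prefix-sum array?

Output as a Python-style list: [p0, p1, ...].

Answer: [-7, -4, 3, 3, -4, 1, -4, 3, 17]

Derivation:
Change: A[4] 12 -> -7, delta = -19
P[k] for k < 4: unchanged (A[4] not included)
P[k] for k >= 4: shift by delta = -19
  P[0] = -7 + 0 = -7
  P[1] = -4 + 0 = -4
  P[2] = 3 + 0 = 3
  P[3] = 3 + 0 = 3
  P[4] = 15 + -19 = -4
  P[5] = 20 + -19 = 1
  P[6] = 15 + -19 = -4
  P[7] = 22 + -19 = 3
  P[8] = 36 + -19 = 17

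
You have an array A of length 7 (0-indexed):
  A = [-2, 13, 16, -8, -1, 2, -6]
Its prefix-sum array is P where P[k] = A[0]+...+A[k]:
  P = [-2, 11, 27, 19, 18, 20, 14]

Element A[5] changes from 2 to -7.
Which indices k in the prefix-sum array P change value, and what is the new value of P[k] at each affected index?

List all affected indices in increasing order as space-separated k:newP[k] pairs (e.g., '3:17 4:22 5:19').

P[k] = A[0] + ... + A[k]
P[k] includes A[5] iff k >= 5
Affected indices: 5, 6, ..., 6; delta = -9
  P[5]: 20 + -9 = 11
  P[6]: 14 + -9 = 5

Answer: 5:11 6:5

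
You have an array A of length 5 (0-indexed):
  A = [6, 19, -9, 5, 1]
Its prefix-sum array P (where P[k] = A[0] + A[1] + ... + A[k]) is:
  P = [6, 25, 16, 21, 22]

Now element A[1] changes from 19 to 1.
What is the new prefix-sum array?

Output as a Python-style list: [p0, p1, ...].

Change: A[1] 19 -> 1, delta = -18
P[k] for k < 1: unchanged (A[1] not included)
P[k] for k >= 1: shift by delta = -18
  P[0] = 6 + 0 = 6
  P[1] = 25 + -18 = 7
  P[2] = 16 + -18 = -2
  P[3] = 21 + -18 = 3
  P[4] = 22 + -18 = 4

Answer: [6, 7, -2, 3, 4]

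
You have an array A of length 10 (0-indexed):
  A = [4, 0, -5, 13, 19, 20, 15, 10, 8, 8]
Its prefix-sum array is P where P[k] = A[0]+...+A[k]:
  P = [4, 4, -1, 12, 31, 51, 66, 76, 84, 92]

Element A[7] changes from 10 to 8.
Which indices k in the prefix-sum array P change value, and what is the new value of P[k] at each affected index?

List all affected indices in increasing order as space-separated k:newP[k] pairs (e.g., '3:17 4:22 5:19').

P[k] = A[0] + ... + A[k]
P[k] includes A[7] iff k >= 7
Affected indices: 7, 8, ..., 9; delta = -2
  P[7]: 76 + -2 = 74
  P[8]: 84 + -2 = 82
  P[9]: 92 + -2 = 90

Answer: 7:74 8:82 9:90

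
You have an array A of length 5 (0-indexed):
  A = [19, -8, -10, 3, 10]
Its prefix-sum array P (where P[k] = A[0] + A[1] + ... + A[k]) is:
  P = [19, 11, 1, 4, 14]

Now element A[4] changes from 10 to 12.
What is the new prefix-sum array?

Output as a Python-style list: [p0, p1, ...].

Change: A[4] 10 -> 12, delta = 2
P[k] for k < 4: unchanged (A[4] not included)
P[k] for k >= 4: shift by delta = 2
  P[0] = 19 + 0 = 19
  P[1] = 11 + 0 = 11
  P[2] = 1 + 0 = 1
  P[3] = 4 + 0 = 4
  P[4] = 14 + 2 = 16

Answer: [19, 11, 1, 4, 16]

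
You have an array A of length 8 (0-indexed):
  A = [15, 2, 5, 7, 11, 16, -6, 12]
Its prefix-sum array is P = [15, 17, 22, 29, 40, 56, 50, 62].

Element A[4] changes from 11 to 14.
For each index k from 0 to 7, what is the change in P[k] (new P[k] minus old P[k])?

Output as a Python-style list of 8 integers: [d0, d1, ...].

Answer: [0, 0, 0, 0, 3, 3, 3, 3]

Derivation:
Element change: A[4] 11 -> 14, delta = 3
For k < 4: P[k] unchanged, delta_P[k] = 0
For k >= 4: P[k] shifts by exactly 3
Delta array: [0, 0, 0, 0, 3, 3, 3, 3]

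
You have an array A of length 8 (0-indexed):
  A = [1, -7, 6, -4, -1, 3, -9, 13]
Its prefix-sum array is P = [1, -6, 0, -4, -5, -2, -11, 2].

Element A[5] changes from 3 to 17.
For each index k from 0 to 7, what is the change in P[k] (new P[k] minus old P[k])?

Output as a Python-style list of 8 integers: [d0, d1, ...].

Element change: A[5] 3 -> 17, delta = 14
For k < 5: P[k] unchanged, delta_P[k] = 0
For k >= 5: P[k] shifts by exactly 14
Delta array: [0, 0, 0, 0, 0, 14, 14, 14]

Answer: [0, 0, 0, 0, 0, 14, 14, 14]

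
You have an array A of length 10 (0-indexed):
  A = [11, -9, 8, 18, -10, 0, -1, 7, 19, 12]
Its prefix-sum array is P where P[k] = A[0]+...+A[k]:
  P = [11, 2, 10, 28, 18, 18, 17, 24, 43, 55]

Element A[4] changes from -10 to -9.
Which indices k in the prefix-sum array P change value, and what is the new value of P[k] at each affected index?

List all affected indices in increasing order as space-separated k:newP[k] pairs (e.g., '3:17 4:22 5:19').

Answer: 4:19 5:19 6:18 7:25 8:44 9:56

Derivation:
P[k] = A[0] + ... + A[k]
P[k] includes A[4] iff k >= 4
Affected indices: 4, 5, ..., 9; delta = 1
  P[4]: 18 + 1 = 19
  P[5]: 18 + 1 = 19
  P[6]: 17 + 1 = 18
  P[7]: 24 + 1 = 25
  P[8]: 43 + 1 = 44
  P[9]: 55 + 1 = 56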